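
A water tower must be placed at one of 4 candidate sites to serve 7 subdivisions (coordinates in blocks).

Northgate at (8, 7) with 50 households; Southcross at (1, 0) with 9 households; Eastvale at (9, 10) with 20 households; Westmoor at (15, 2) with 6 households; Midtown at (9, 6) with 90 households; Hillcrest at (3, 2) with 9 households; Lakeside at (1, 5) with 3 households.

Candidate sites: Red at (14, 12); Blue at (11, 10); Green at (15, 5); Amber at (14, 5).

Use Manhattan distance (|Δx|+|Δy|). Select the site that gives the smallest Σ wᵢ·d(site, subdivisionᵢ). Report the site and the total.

Blue, total 1321 blocks

Total weighted distance at each candidate:
  Red (14, 12): total = 2220
  Blue (11, 10): total = 1321
  Green (15, 5): total = 1666
  Amber (14, 5): total = 1491
Minimum is at Blue with total 1321 blocks.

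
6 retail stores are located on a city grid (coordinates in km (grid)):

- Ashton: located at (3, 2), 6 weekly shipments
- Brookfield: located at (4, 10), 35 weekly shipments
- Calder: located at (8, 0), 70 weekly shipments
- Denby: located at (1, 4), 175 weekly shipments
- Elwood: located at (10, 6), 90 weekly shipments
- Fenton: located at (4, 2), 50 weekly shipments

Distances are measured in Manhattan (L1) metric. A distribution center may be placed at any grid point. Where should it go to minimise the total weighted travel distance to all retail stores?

Manhattan distance separates: Σwᵢ(|x−xᵢ|+|y−yᵢ|) = Σwᵢ|x−xᵢ| + Σwᵢ|y−yᵢ|, so x and y are optimised independently as 1-D weighted medians.
Total weight W = 426; half = 213.
x-coordinate, sorted with cumulative weight:
  x=1 (Denby, w=175) cum 175
  x=3 (Ashton, w=6) cum 181
  x=4 (Brookfield, w=35) cum 216  ← median
  x=4 (Fenton, w=50) cum 266
  x=8 (Calder, w=70) cum 336
  x=10 (Elwood, w=90) cum 426
⇒ x* = 4
y-coordinate, sorted with cumulative weight:
  y=0 (Calder, w=70) cum 70
  y=2 (Ashton, w=6) cum 76
  y=2 (Fenton, w=50) cum 126
  y=4 (Denby, w=175) cum 301  ← median
  y=6 (Elwood, w=90) cum 391
  y=10 (Brookfield, w=35) cum 426
⇒ y* = 4

(4, 4)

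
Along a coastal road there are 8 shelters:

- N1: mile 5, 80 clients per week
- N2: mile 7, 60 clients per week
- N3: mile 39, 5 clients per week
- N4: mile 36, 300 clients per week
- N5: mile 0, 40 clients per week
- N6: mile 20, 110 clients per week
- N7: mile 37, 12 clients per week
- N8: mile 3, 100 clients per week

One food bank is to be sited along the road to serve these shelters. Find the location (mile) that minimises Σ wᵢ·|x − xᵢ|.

For a sum of weighted absolute distances on a line, the optimum is the weighted median (not the mean). Total weight W = 707; half-weight = 353.5.
Sort by position and accumulate weight:
  mile 0 (N5, w=40) → cum 40
  mile 3 (N8, w=100) → cum 140
  mile 5 (N1, w=80) → cum 220
  mile 7 (N2, w=60) → cum 280
  mile 20 (N6, w=110) → cum 390  ≥ 353.5 → median here
  mile 36 (N4, w=300) → cum 690
  mile 37 (N7, w=12) → cum 702
  mile 39 (N3, w=5) → cum 707
Optimal location: mile 20.

x = 20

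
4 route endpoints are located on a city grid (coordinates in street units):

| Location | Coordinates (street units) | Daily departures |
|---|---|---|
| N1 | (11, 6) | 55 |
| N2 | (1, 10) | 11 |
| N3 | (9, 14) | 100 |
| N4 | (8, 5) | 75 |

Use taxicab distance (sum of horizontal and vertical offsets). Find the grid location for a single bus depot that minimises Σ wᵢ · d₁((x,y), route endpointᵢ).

(9, 6)

Manhattan distance separates: Σwᵢ(|x−xᵢ|+|y−yᵢ|) = Σwᵢ|x−xᵢ| + Σwᵢ|y−yᵢ|, so x and y are optimised independently as 1-D weighted medians.
Total weight W = 241; half = 120.5.
x-coordinate, sorted with cumulative weight:
  x=1 (N2, w=11) cum 11
  x=8 (N4, w=75) cum 86
  x=9 (N3, w=100) cum 186  ← median
  x=11 (N1, w=55) cum 241
⇒ x* = 9
y-coordinate, sorted with cumulative weight:
  y=5 (N4, w=75) cum 75
  y=6 (N1, w=55) cum 130  ← median
  y=10 (N2, w=11) cum 141
  y=14 (N3, w=100) cum 241
⇒ y* = 6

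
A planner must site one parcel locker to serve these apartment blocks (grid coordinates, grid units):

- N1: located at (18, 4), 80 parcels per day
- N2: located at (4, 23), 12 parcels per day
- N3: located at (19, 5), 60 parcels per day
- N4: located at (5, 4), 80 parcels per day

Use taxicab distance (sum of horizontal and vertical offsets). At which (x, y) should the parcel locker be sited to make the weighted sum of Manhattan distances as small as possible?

(18, 4)

Manhattan distance separates: Σwᵢ(|x−xᵢ|+|y−yᵢ|) = Σwᵢ|x−xᵢ| + Σwᵢ|y−yᵢ|, so x and y are optimised independently as 1-D weighted medians.
Total weight W = 232; half = 116.
x-coordinate, sorted with cumulative weight:
  x=4 (N2, w=12) cum 12
  x=5 (N4, w=80) cum 92
  x=18 (N1, w=80) cum 172  ← median
  x=19 (N3, w=60) cum 232
⇒ x* = 18
y-coordinate, sorted with cumulative weight:
  y=4 (N1, w=80) cum 80
  y=4 (N4, w=80) cum 160  ← median
  y=5 (N3, w=60) cum 220
  y=23 (N2, w=12) cum 232
⇒ y* = 4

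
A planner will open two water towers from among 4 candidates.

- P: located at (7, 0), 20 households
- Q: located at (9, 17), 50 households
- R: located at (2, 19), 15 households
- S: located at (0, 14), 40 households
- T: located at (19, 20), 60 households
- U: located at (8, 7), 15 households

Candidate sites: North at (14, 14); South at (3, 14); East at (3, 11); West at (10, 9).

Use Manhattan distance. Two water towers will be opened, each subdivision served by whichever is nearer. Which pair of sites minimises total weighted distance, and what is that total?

Evaluate every pair (each demand assigned to the nearer of the two):
  {North, South}: total = 1810
  {North, East}: total = 1870
  {South, West}: total = 2160
  {North, West}: total = 2175
  {East, West}: total = 2325
  {South, East}: total = 2415
Best pair: {North, South} with total 1810.

{North, South}, total 1810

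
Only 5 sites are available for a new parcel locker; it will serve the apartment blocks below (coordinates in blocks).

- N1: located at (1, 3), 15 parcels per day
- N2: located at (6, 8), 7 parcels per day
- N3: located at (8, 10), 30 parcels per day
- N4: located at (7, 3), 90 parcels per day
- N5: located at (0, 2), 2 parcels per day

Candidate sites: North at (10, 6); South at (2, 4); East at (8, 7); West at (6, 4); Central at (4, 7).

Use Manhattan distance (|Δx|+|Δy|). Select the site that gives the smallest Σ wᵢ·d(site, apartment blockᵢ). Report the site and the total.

Total weighted distance at each candidate:
  North (10, 6): total = 970
  South (2, 4): total = 994
  East (8, 7): total = 752
  West (6, 4): total = 554
  Central (4, 7): total = 984
Minimum is at West with total 554 blocks.

West, total 554 blocks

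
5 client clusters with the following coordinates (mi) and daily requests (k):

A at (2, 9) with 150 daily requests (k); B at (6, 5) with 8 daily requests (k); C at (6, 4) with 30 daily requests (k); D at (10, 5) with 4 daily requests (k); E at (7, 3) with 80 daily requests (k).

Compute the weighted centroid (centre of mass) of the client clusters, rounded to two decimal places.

The minimiser of Σwᵢ‖p−pᵢ‖² is the weighted centroid p* = (Σwᵢpᵢ)/(Σwᵢ).
Σwᵢ = 272.
Σwᵢxᵢ = 150·2 + 8·6 + 30·6 + 4·10 + 80·7 = 1128.
Σwᵢyᵢ = 150·9 + 8·5 + 30·4 + 4·5 + 80·3 = 1770.
x* = 1128/272 = 4.15, y* = 1770/272 = 6.51.

(4.15, 6.51)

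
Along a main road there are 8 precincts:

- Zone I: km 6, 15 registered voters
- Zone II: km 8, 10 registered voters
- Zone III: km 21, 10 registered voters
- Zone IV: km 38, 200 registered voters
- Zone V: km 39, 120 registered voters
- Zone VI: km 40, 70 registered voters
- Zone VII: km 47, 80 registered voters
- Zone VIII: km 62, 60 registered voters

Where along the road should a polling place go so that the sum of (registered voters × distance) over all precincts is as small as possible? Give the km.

For a sum of weighted absolute distances on a line, the optimum is the weighted median (not the mean). Total weight W = 565; half-weight = 282.5.
Sort by position and accumulate weight:
  km 6 (Zone I, w=15) → cum 15
  km 8 (Zone II, w=10) → cum 25
  km 21 (Zone III, w=10) → cum 35
  km 38 (Zone IV, w=200) → cum 235
  km 39 (Zone V, w=120) → cum 355  ≥ 282.5 → median here
  km 40 (Zone VI, w=70) → cum 425
  km 47 (Zone VII, w=80) → cum 505
  km 62 (Zone VIII, w=60) → cum 565
Optimal location: km 39.

x = 39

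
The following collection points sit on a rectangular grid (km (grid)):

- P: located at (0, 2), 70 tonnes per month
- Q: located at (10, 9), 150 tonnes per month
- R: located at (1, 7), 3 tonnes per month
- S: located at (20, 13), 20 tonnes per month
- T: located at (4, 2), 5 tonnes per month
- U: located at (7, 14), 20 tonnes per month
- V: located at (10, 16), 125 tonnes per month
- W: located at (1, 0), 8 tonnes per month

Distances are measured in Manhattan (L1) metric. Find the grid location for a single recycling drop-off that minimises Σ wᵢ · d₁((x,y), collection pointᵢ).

Manhattan distance separates: Σwᵢ(|x−xᵢ|+|y−yᵢ|) = Σwᵢ|x−xᵢ| + Σwᵢ|y−yᵢ|, so x and y are optimised independently as 1-D weighted medians.
Total weight W = 401; half = 200.5.
x-coordinate, sorted with cumulative weight:
  x=0 (P, w=70) cum 70
  x=1 (R, w=3) cum 73
  x=1 (W, w=8) cum 81
  x=4 (T, w=5) cum 86
  x=7 (U, w=20) cum 106
  x=10 (Q, w=150) cum 256  ← median
  x=10 (V, w=125) cum 381
  x=20 (S, w=20) cum 401
⇒ x* = 10
y-coordinate, sorted with cumulative weight:
  y=0 (W, w=8) cum 8
  y=2 (P, w=70) cum 78
  y=2 (T, w=5) cum 83
  y=7 (R, w=3) cum 86
  y=9 (Q, w=150) cum 236  ← median
  y=13 (S, w=20) cum 256
  y=14 (U, w=20) cum 276
  y=16 (V, w=125) cum 401
⇒ y* = 9

(10, 9)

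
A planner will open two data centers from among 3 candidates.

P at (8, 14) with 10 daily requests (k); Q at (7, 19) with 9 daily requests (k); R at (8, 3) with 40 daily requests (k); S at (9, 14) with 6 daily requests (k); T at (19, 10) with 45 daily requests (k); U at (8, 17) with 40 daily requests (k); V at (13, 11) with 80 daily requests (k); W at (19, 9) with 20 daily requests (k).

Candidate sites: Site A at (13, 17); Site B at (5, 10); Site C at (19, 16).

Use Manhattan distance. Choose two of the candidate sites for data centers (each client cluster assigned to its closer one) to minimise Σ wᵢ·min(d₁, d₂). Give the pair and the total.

Evaluate every pair (each demand assigned to the nearer of the two):
  {Site A, Site C}: total = 2044
  {Site A, Site B}: total = 2129
  {Site B, Site C}: total = 2147
Best pair: {Site A, Site C} with total 2044.

{Site A, Site C}, total 2044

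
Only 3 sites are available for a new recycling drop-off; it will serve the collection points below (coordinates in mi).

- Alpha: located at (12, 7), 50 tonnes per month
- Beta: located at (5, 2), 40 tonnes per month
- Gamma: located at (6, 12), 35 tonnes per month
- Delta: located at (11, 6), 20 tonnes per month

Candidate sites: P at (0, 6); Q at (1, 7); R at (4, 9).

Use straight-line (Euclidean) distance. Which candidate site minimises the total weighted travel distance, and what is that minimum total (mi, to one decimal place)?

Total weighted distance at each candidate:
  P (0, 6): total = 1375.2
  Q (1, 7): total = 1254.6
  R (4, 9): total = 973.7
Minimum is at R with total 973.7 mi.

R, total 973.7 mi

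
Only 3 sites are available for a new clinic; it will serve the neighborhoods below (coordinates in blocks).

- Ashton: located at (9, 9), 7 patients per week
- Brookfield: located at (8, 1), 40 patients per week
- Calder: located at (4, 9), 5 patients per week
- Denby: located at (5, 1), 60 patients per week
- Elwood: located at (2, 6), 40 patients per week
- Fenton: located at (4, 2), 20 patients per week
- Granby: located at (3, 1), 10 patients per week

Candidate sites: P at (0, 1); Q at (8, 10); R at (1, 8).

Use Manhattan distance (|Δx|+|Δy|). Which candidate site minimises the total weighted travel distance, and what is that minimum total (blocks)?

Total weighted distance at each candidate:
  P (0, 1): total = 1209
  Q (8, 10): total = 1899
  R (1, 8): total = 1693
Minimum is at P with total 1209 blocks.

P, total 1209 blocks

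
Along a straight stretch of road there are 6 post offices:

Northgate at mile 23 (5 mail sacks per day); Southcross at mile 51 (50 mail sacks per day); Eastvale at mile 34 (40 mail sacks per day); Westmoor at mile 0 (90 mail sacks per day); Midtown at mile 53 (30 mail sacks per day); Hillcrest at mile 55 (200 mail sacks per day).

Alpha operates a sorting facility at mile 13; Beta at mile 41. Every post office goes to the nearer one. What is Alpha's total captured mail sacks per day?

The indifferent point is the midpoint (13+41)/2 = 27; post offices left of it (closer to Alpha at 13) go to Alpha, those right go to Beta.
  Westmoor at 0 (w=90) → Alpha
  Northgate at 23 (w=5) → Alpha
  Eastvale at 34 (w=40) → Beta
  Southcross at 51 (w=50) → Beta
  Midtown at 53 (w=30) → Beta
  Hillcrest at 55 (w=200) → Beta
Alpha captures 95; Beta captures 320.

95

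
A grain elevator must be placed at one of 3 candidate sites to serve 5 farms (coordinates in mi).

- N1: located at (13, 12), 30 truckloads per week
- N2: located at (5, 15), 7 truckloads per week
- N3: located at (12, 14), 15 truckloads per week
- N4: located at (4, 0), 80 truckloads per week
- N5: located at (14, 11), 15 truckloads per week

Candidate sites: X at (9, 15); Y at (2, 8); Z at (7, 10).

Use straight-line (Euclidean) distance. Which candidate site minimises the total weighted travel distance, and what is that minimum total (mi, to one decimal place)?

Z, total 1264.8 mi

Total weighted distance at each candidate:
  X (9, 15): total = 1586.4
  Y (2, 8): total = 1424.6
  Z (7, 10): total = 1264.8
Minimum is at Z with total 1264.8 mi.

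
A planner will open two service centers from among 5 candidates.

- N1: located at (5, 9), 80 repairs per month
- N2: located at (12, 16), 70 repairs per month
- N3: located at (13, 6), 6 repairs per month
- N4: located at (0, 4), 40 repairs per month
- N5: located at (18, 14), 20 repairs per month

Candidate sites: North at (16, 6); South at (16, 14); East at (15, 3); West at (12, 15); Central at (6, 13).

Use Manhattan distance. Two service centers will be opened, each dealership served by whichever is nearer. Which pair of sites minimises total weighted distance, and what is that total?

Evaluate every pair (each demand assigned to the nearer of the two):
  {West, Central}: total = 1270
  {South, Central}: total = 1526
  {North, Central}: total = 1848
  {East, West}: total = 1920
  {East, Central}: total = 1920
  {North, West}: total = 1988
  {South, West}: total = 2130
  {North, South}: total = 2318
  {South, East}: total = 2410
  {North, East}: total = 2958
Best pair: {West, Central} with total 1270.

{West, Central}, total 1270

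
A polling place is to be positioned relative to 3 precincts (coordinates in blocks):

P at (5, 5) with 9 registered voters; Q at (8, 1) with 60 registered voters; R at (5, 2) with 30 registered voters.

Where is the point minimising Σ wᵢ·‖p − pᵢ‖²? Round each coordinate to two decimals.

The minimiser of Σwᵢ‖p−pᵢ‖² is the weighted centroid p* = (Σwᵢpᵢ)/(Σwᵢ).
Σwᵢ = 99.
Σwᵢxᵢ = 9·5 + 60·8 + 30·5 = 675.
Σwᵢyᵢ = 9·5 + 60·1 + 30·2 = 165.
x* = 675/99 = 6.82, y* = 165/99 = 1.67.

(6.82, 1.67)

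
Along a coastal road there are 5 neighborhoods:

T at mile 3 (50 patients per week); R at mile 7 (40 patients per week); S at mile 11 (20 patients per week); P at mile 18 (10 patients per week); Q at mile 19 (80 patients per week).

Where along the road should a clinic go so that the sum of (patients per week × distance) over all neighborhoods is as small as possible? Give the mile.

x = 11

For a sum of weighted absolute distances on a line, the optimum is the weighted median (not the mean). Total weight W = 200; half-weight = 100.
Sort by position and accumulate weight:
  mile 3 (T, w=50) → cum 50
  mile 7 (R, w=40) → cum 90
  mile 11 (S, w=20) → cum 110  ≥ 100 → median here
  mile 18 (P, w=10) → cum 120
  mile 19 (Q, w=80) → cum 200
Optimal location: mile 11.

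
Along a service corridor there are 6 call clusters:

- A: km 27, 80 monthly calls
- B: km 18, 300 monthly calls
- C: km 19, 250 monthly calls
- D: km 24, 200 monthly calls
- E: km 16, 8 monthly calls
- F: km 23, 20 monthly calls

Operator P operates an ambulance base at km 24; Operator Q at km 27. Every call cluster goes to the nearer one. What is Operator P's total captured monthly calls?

778

The indifferent point is the midpoint (24+27)/2 = 25.5; call clusters left of it (closer to Operator P at 24) go to Operator P, those right go to Operator Q.
  E at 16 (w=8) → Operator P
  B at 18 (w=300) → Operator P
  C at 19 (w=250) → Operator P
  F at 23 (w=20) → Operator P
  D at 24 (w=200) → Operator P
  A at 27 (w=80) → Operator Q
Operator P captures 778; Operator Q captures 80.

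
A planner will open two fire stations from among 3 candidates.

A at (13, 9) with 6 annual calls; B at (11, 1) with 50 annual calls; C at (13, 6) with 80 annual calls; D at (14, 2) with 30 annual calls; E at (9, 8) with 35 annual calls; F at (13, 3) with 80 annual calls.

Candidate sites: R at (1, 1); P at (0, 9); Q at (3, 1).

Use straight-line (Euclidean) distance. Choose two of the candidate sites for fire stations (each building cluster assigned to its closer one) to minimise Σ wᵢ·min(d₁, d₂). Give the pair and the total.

Evaluate every pair (each demand assigned to the nearer of the two):
  {P, Q}: total = 2835.4
  {R, Q}: total = 2841.2
  {R, P}: total = 3299.3
Best pair: {P, Q} with total 2835.4.

{P, Q}, total 2835.4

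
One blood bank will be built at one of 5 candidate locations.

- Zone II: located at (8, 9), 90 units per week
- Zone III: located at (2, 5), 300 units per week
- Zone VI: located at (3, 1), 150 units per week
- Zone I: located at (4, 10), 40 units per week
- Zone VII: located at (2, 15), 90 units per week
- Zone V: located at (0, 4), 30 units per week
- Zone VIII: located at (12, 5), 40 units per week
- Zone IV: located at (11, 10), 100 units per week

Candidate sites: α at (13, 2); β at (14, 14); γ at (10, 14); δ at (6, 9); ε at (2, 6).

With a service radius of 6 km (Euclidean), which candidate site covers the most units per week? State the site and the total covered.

Coverage radius r = 6 km; a point is covered iff (Δx)²+(Δy)² ≤ 6² = 36.
  α (13, 2): covers {Zone VIII} → 40
  β (14, 14): covers {Zone IV} → 100
  γ (10, 14): covers {Zone II, Zone IV} → 190
  δ (6, 9): covers {Zone II, Zone III, Zone I, Zone IV} → 530
  ε (2, 6): covers {Zone III, Zone VI, Zone I, Zone V} → 520
Maximum coverage at δ: 530 units per week.

δ, covering 530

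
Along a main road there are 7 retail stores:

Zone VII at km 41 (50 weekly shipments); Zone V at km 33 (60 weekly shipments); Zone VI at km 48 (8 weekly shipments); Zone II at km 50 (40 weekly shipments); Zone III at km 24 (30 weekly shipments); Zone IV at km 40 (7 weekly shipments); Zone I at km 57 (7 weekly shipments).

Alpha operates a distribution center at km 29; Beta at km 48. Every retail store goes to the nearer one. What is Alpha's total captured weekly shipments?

90

The indifferent point is the midpoint (29+48)/2 = 38.5; retail stores left of it (closer to Alpha at 29) go to Alpha, those right go to Beta.
  Zone III at 24 (w=30) → Alpha
  Zone V at 33 (w=60) → Alpha
  Zone IV at 40 (w=7) → Beta
  Zone VII at 41 (w=50) → Beta
  Zone VI at 48 (w=8) → Beta
  Zone II at 50 (w=40) → Beta
  Zone I at 57 (w=7) → Beta
Alpha captures 90; Beta captures 112.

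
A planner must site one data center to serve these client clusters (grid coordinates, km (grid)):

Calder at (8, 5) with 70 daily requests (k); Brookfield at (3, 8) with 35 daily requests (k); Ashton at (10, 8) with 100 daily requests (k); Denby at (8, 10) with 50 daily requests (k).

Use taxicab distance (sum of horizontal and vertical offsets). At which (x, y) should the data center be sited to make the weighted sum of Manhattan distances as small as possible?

Manhattan distance separates: Σwᵢ(|x−xᵢ|+|y−yᵢ|) = Σwᵢ|x−xᵢ| + Σwᵢ|y−yᵢ|, so x and y are optimised independently as 1-D weighted medians.
Total weight W = 255; half = 127.5.
x-coordinate, sorted with cumulative weight:
  x=3 (Brookfield, w=35) cum 35
  x=8 (Calder, w=70) cum 105
  x=8 (Denby, w=50) cum 155  ← median
  x=10 (Ashton, w=100) cum 255
⇒ x* = 8
y-coordinate, sorted with cumulative weight:
  y=5 (Calder, w=70) cum 70
  y=8 (Brookfield, w=35) cum 105
  y=8 (Ashton, w=100) cum 205  ← median
  y=10 (Denby, w=50) cum 255
⇒ y* = 8

(8, 8)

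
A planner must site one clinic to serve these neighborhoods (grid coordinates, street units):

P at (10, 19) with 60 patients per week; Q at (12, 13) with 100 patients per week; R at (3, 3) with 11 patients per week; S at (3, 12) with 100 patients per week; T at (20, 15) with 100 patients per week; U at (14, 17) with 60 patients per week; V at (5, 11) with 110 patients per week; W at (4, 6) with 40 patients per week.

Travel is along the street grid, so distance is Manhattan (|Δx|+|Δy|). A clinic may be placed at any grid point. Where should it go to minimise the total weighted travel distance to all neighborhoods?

Manhattan distance separates: Σwᵢ(|x−xᵢ|+|y−yᵢ|) = Σwᵢ|x−xᵢ| + Σwᵢ|y−yᵢ|, so x and y are optimised independently as 1-D weighted medians.
Total weight W = 581; half = 290.5.
x-coordinate, sorted with cumulative weight:
  x=3 (R, w=11) cum 11
  x=3 (S, w=100) cum 111
  x=4 (W, w=40) cum 151
  x=5 (V, w=110) cum 261
  x=10 (P, w=60) cum 321  ← median
  x=12 (Q, w=100) cum 421
  x=14 (U, w=60) cum 481
  x=20 (T, w=100) cum 581
⇒ x* = 10
y-coordinate, sorted with cumulative weight:
  y=3 (R, w=11) cum 11
  y=6 (W, w=40) cum 51
  y=11 (V, w=110) cum 161
  y=12 (S, w=100) cum 261
  y=13 (Q, w=100) cum 361  ← median
  y=15 (T, w=100) cum 461
  y=17 (U, w=60) cum 521
  y=19 (P, w=60) cum 581
⇒ y* = 13

(10, 13)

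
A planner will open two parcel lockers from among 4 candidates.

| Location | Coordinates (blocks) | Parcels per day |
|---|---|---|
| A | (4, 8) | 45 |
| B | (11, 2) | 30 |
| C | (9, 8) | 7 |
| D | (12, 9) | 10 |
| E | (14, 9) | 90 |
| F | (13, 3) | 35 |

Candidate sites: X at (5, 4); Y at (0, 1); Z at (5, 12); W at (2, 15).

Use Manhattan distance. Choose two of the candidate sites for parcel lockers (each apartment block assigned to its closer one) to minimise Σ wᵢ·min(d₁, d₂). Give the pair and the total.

Evaluate every pair (each demand assigned to the nearer of the two):
  {X, Z}: total = 2016
  {X, Y}: total = 2216
  {X, W}: total = 2216
  {Y, Z}: total = 2346
  {Z, W}: total = 2536
  {Y, W}: total = 3168
Best pair: {X, Z} with total 2016.

{X, Z}, total 2016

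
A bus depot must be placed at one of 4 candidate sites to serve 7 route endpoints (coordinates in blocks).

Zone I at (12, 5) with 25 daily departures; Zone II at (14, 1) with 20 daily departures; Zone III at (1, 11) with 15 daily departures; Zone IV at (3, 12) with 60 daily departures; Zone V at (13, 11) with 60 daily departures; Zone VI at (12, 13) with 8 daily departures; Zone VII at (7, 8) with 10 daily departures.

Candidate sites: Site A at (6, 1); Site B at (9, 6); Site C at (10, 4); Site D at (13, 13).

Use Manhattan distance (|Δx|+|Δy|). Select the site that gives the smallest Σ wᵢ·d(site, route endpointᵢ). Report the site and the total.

Total weighted distance at each candidate:
  Site A (6, 1): total = 2719
  Site B (9, 6): total = 1875
  Site C (10, 4): total = 2113
  Site D (13, 13): total = 1593
Minimum is at Site D with total 1593 blocks.

Site D, total 1593 blocks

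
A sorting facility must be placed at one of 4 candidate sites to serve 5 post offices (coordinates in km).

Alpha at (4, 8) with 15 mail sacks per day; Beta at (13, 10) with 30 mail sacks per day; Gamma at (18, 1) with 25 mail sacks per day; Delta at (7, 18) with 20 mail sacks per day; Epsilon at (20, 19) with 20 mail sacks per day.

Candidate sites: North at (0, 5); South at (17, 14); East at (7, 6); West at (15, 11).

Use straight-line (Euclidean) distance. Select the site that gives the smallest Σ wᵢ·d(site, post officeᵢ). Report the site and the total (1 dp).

Total weighted distance at each candidate:
  North (0, 5): total = 1737.4
  South (17, 14): total = 1042.5
  East (7, 6): total = 1180.2
  West (15, 11): total = 900.4
Minimum is at West with total 900.4 km.

West, total 900.4 km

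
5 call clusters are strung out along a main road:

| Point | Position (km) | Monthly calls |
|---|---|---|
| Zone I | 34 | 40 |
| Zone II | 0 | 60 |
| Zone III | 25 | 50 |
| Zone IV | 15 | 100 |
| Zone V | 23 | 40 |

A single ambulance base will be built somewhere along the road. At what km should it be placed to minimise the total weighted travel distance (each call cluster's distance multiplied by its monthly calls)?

For a sum of weighted absolute distances on a line, the optimum is the weighted median (not the mean). Total weight W = 290; half-weight = 145.
Sort by position and accumulate weight:
  km 0 (Zone II, w=60) → cum 60
  km 15 (Zone IV, w=100) → cum 160  ≥ 145 → median here
  km 23 (Zone V, w=40) → cum 200
  km 25 (Zone III, w=50) → cum 250
  km 34 (Zone I, w=40) → cum 290
Optimal location: km 15.

x = 15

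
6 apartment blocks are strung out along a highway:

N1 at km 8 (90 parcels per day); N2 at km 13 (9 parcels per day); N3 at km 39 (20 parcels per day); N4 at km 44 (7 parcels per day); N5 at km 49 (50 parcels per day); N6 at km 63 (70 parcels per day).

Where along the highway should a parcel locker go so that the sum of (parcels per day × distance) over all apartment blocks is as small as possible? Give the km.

For a sum of weighted absolute distances on a line, the optimum is the weighted median (not the mean). Total weight W = 246; half-weight = 123.
Sort by position and accumulate weight:
  km 8 (N1, w=90) → cum 90
  km 13 (N2, w=9) → cum 99
  km 39 (N3, w=20) → cum 119
  km 44 (N4, w=7) → cum 126  ≥ 123 → median here
  km 49 (N5, w=50) → cum 176
  km 63 (N6, w=70) → cum 246
Optimal location: km 44.

x = 44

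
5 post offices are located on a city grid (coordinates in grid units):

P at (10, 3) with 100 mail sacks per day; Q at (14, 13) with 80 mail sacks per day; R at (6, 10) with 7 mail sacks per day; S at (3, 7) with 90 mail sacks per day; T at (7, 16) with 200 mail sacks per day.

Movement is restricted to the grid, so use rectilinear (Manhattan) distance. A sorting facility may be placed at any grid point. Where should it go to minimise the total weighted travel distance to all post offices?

Manhattan distance separates: Σwᵢ(|x−xᵢ|+|y−yᵢ|) = Σwᵢ|x−xᵢ| + Σwᵢ|y−yᵢ|, so x and y are optimised independently as 1-D weighted medians.
Total weight W = 477; half = 238.5.
x-coordinate, sorted with cumulative weight:
  x=3 (S, w=90) cum 90
  x=6 (R, w=7) cum 97
  x=7 (T, w=200) cum 297  ← median
  x=10 (P, w=100) cum 397
  x=14 (Q, w=80) cum 477
⇒ x* = 7
y-coordinate, sorted with cumulative weight:
  y=3 (P, w=100) cum 100
  y=7 (S, w=90) cum 190
  y=10 (R, w=7) cum 197
  y=13 (Q, w=80) cum 277  ← median
  y=16 (T, w=200) cum 477
⇒ y* = 13

(7, 13)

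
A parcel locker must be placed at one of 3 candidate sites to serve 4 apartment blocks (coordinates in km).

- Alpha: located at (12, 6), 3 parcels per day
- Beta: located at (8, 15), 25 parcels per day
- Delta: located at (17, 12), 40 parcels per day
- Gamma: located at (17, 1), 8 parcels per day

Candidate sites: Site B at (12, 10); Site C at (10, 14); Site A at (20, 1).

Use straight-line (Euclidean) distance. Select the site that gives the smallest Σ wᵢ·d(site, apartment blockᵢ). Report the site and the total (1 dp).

Total weighted distance at each candidate:
  Site B (12, 10): total = 469.8
  Site C (10, 14): total = 490.0
  Site A (20, 1): total = 969.3
Minimum is at Site B with total 469.8 km.

Site B, total 469.8 km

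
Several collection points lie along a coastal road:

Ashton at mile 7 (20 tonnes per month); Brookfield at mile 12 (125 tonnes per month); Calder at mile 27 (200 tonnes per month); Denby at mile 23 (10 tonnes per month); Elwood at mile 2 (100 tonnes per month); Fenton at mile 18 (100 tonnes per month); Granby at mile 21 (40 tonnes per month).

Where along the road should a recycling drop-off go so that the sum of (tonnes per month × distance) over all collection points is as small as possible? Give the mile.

For a sum of weighted absolute distances on a line, the optimum is the weighted median (not the mean). Total weight W = 595; half-weight = 297.5.
Sort by position and accumulate weight:
  mile 2 (Elwood, w=100) → cum 100
  mile 7 (Ashton, w=20) → cum 120
  mile 12 (Brookfield, w=125) → cum 245
  mile 18 (Fenton, w=100) → cum 345  ≥ 297.5 → median here
  mile 21 (Granby, w=40) → cum 385
  mile 23 (Denby, w=10) → cum 395
  mile 27 (Calder, w=200) → cum 595
Optimal location: mile 18.

x = 18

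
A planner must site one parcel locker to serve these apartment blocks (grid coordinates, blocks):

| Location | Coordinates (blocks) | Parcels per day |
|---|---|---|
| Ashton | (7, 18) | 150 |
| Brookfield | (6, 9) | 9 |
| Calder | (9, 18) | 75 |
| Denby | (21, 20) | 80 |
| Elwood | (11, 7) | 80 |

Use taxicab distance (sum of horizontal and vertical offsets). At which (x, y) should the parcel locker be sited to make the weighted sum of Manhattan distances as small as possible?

Manhattan distance separates: Σwᵢ(|x−xᵢ|+|y−yᵢ|) = Σwᵢ|x−xᵢ| + Σwᵢ|y−yᵢ|, so x and y are optimised independently as 1-D weighted medians.
Total weight W = 394; half = 197.
x-coordinate, sorted with cumulative weight:
  x=6 (Brookfield, w=9) cum 9
  x=7 (Ashton, w=150) cum 159
  x=9 (Calder, w=75) cum 234  ← median
  x=11 (Elwood, w=80) cum 314
  x=21 (Denby, w=80) cum 394
⇒ x* = 9
y-coordinate, sorted with cumulative weight:
  y=7 (Elwood, w=80) cum 80
  y=9 (Brookfield, w=9) cum 89
  y=18 (Ashton, w=150) cum 239  ← median
  y=18 (Calder, w=75) cum 314
  y=20 (Denby, w=80) cum 394
⇒ y* = 18

(9, 18)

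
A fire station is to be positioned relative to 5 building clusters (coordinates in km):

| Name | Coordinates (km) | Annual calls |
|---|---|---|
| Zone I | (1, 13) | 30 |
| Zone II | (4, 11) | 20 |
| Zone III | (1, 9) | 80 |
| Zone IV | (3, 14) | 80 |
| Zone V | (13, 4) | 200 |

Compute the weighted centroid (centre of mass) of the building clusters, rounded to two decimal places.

The minimiser of Σwᵢ‖p−pᵢ‖² is the weighted centroid p* = (Σwᵢpᵢ)/(Σwᵢ).
Σwᵢ = 410.
Σwᵢxᵢ = 30·1 + 20·4 + 80·1 + 80·3 + 200·13 = 3030.
Σwᵢyᵢ = 30·13 + 20·11 + 80·9 + 80·14 + 200·4 = 3250.
x* = 3030/410 = 7.39, y* = 3250/410 = 7.93.

(7.39, 7.93)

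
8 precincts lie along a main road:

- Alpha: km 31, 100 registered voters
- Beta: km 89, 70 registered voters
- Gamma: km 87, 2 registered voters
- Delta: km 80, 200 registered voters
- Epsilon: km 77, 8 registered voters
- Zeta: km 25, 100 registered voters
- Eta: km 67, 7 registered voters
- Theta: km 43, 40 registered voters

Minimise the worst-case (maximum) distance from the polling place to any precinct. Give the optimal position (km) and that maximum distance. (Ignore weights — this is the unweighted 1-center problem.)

location 57, max distance 32

The 1-center on a line is the midpoint of the two extreme points: leftmost at 25, rightmost at 89.
Optimal location = (25 + 89)/2 = 57; maximum distance = (89 − 25)/2 = 32.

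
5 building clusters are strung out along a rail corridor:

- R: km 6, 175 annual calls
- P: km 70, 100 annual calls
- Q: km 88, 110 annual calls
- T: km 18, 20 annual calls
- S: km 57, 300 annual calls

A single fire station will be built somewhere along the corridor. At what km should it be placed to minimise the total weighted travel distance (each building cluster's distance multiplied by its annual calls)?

For a sum of weighted absolute distances on a line, the optimum is the weighted median (not the mean). Total weight W = 705; half-weight = 352.5.
Sort by position and accumulate weight:
  km 6 (R, w=175) → cum 175
  km 18 (T, w=20) → cum 195
  km 57 (S, w=300) → cum 495  ≥ 352.5 → median here
  km 70 (P, w=100) → cum 595
  km 88 (Q, w=110) → cum 705
Optimal location: km 57.

x = 57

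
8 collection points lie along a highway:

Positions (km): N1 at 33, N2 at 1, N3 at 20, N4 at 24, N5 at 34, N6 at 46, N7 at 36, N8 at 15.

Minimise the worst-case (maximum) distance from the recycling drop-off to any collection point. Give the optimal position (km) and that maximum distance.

The 1-center on a line is the midpoint of the two extreme points: leftmost at 1, rightmost at 46.
Optimal location = (1 + 46)/2 = 23.5; maximum distance = (46 − 1)/2 = 22.5.

location 23.5, max distance 22.5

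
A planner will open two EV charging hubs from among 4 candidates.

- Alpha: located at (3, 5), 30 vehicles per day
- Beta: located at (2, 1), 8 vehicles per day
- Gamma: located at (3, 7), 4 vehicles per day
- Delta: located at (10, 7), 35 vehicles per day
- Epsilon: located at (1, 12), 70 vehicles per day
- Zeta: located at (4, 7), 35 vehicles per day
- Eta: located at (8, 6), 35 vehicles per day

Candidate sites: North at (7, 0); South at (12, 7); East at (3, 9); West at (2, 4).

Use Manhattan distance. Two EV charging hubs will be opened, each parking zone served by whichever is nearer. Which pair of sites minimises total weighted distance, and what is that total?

Evaluate every pair (each demand assigned to the nearer of the two):
  {South, East}: total = 900
  {East, West}: total = 1142
  {South, West}: total = 1150
  {North, East}: total = 1191
  {North, West}: total = 1500
  {North, South}: total = 1999
Best pair: {South, East} with total 900.

{South, East}, total 900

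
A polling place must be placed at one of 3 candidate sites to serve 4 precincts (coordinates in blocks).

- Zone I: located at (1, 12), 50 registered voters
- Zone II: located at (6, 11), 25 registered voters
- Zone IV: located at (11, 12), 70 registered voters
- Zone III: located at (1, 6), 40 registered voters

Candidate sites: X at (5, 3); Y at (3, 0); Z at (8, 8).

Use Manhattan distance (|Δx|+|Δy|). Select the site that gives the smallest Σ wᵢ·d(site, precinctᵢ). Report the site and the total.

Total weighted distance at each candidate:
  X (5, 3): total = 2205
  Y (3, 0): total = 2770
  Z (8, 8): total = 1525
Minimum is at Z with total 1525 blocks.

Z, total 1525 blocks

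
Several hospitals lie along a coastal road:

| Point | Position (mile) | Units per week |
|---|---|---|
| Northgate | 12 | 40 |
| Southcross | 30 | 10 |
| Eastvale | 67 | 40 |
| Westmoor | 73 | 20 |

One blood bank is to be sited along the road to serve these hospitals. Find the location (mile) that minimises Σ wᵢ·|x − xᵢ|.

For a sum of weighted absolute distances on a line, the optimum is the weighted median (not the mean). Total weight W = 110; half-weight = 55.
Sort by position and accumulate weight:
  mile 12 (Northgate, w=40) → cum 40
  mile 30 (Southcross, w=10) → cum 50
  mile 67 (Eastvale, w=40) → cum 90  ≥ 55 → median here
  mile 73 (Westmoor, w=20) → cum 110
Optimal location: mile 67.

x = 67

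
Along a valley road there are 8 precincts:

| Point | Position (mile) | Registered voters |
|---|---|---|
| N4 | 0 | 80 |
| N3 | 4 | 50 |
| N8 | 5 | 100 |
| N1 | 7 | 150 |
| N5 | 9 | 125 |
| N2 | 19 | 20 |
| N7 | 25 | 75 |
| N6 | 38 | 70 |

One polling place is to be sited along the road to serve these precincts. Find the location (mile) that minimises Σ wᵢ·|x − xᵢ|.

For a sum of weighted absolute distances on a line, the optimum is the weighted median (not the mean). Total weight W = 670; half-weight = 335.
Sort by position and accumulate weight:
  mile 0 (N4, w=80) → cum 80
  mile 4 (N3, w=50) → cum 130
  mile 5 (N8, w=100) → cum 230
  mile 7 (N1, w=150) → cum 380  ≥ 335 → median here
  mile 9 (N5, w=125) → cum 505
  mile 19 (N2, w=20) → cum 525
  mile 25 (N7, w=75) → cum 600
  mile 38 (N6, w=70) → cum 670
Optimal location: mile 7.

x = 7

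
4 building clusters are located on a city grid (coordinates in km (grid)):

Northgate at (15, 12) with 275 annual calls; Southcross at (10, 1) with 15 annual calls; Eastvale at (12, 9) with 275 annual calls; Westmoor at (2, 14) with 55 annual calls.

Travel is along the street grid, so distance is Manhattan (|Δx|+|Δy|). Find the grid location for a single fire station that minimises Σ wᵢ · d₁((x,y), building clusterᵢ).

(12, 12)

Manhattan distance separates: Σwᵢ(|x−xᵢ|+|y−yᵢ|) = Σwᵢ|x−xᵢ| + Σwᵢ|y−yᵢ|, so x and y are optimised independently as 1-D weighted medians.
Total weight W = 620; half = 310.
x-coordinate, sorted with cumulative weight:
  x=2 (Westmoor, w=55) cum 55
  x=10 (Southcross, w=15) cum 70
  x=12 (Eastvale, w=275) cum 345  ← median
  x=15 (Northgate, w=275) cum 620
⇒ x* = 12
y-coordinate, sorted with cumulative weight:
  y=1 (Southcross, w=15) cum 15
  y=9 (Eastvale, w=275) cum 290
  y=12 (Northgate, w=275) cum 565  ← median
  y=14 (Westmoor, w=55) cum 620
⇒ y* = 12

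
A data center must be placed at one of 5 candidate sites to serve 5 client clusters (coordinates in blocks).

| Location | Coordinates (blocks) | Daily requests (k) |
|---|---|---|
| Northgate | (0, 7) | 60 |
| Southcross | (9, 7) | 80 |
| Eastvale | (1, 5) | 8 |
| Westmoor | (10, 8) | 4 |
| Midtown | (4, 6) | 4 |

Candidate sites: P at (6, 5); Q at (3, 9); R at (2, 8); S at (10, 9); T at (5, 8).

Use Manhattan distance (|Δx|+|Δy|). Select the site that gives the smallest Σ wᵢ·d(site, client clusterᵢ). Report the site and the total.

Total weighted distance at each candidate:
  P (6, 5): total = 960
  Q (3, 9): total = 1036
  R (2, 8): total = 900
  S (10, 9): total = 1104
  T (5, 8): total = 848
Minimum is at T with total 848 blocks.

T, total 848 blocks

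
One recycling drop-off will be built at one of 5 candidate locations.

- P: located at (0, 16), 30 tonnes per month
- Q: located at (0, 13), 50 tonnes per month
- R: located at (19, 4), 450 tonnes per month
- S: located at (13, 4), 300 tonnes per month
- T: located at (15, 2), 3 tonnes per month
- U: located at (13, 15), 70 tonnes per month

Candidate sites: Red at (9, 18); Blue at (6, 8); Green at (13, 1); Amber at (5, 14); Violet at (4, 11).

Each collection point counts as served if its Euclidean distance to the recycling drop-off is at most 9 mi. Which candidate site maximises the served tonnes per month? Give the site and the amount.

Green, covering 753

Coverage radius r = 9 mi; a point is covered iff (Δx)²+(Δy)² ≤ 9² = 81.
  Red (9, 18): covers {U} → 70
  Blue (6, 8): covers {Q, S} → 350
  Green (13, 1): covers {R, S, T} → 753
  Amber (5, 14): covers {P, Q, U} → 150
  Violet (4, 11): covers {P, Q} → 80
Maximum coverage at Green: 753 tonnes per month.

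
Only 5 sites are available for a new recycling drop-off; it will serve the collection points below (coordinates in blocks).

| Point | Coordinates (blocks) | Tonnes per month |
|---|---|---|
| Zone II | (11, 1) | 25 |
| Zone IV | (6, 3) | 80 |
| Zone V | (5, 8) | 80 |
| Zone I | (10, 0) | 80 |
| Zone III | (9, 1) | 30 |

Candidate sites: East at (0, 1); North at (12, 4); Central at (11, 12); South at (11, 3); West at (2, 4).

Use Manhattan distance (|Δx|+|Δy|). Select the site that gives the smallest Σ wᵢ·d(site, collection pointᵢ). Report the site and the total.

South, total 1770 blocks

Total weighted distance at each candidate:
  East (0, 1): total = 3025
  North (12, 4): total = 2200
  Central (11, 12): total = 3625
  South (11, 3): total = 1770
  West (2, 4): total = 2520
Minimum is at South with total 1770 blocks.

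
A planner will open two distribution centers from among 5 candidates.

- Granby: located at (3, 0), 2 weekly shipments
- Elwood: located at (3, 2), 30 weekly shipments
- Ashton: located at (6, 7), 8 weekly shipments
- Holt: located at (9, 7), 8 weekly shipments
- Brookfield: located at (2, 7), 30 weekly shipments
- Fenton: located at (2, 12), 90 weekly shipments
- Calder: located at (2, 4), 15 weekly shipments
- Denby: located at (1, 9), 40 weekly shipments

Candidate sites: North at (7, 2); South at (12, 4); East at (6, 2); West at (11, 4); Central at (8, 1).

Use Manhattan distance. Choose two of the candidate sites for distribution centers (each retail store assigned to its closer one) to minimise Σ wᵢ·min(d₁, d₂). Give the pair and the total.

Evaluate every pair (each demand assigned to the nearer of the two):
  {East, West}: total = 2280
  {South, East}: total = 2288
  {North, East}: total = 2296
  {East, Central}: total = 2296
  {North, West}: total = 2495
  {North, South}: total = 2503
  {North, Central}: total = 2511
  {West, Central}: total = 2921
  {South, Central}: total = 2929
  {South, West}: total = 3053
Best pair: {East, West} with total 2280.

{East, West}, total 2280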